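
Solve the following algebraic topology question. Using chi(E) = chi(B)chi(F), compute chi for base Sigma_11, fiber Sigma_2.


For a fiber bundle F -> E -> B (with CW structure): chi(E) = chi(B) * chi(F).
chi(Sigma_11) = -20, chi(Sigma_2) = -2.
chi(E) = (-20) * (-2) = 40

40


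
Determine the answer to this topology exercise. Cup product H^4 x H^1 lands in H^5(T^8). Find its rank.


Cup product: H^p x H^q -> H^{p+q}; here p+q = 4+1 = 5.
rank H^k(T^n) = C(n,k).
C(8,5) = 56

56


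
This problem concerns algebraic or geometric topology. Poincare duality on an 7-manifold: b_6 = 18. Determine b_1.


Poincare duality for closed orientable n-manifolds: b_k = b_{n-k}.
Here n = 7, so b_1 = b_6 = 18

18


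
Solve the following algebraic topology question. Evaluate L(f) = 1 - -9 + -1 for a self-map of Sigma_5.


L(f) = tr(f_0*) - tr(f_1*) + tr(f_2*).
= 1 - (-9) + (-1)
= 9

9


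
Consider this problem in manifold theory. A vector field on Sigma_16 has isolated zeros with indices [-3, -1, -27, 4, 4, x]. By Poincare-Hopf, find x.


Poincare-Hopf: sum of indices = chi(M).
chi(Sigma_16) = 2 - 2*16 = -30.
Sum of known indices = -23.
x = chi - (sum known) = -30 - (-23) = -7

-7


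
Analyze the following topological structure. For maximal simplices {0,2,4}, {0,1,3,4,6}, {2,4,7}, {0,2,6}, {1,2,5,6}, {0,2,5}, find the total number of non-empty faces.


Each maximal simplex on m vertices has 2^m - 1 nonempty faces.
Take the union (dedupe shared faces).
Total distinct faces = 53

53


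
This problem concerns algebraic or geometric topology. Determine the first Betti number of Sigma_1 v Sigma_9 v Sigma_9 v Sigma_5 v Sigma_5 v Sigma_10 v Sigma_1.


For a wedge X v Y: reduced H_k(X v Y) = H_k(X) + H_k(Y).
Each Sigma_g contributes b_1 = 2g.
b_1 = 2 + 18 + 18 + 10 + 10 + 20 + 2 = 80

80


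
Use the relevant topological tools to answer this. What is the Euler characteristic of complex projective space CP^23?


CP^23 has one cell in each even dimension 0, 2, ..., 2*23 (23+1 cells total).
All cells are even-dimensional, so chi = number of cells.
chi = 23 + 1 = 24

24


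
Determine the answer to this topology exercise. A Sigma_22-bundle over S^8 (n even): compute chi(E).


chi(S^8) = 2 (n even), chi(Sigma_22) = 2 - 2*22 = -42.
chi(E) = 2 * (-42) = -84

-84


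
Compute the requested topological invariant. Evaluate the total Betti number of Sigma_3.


For Sigma_3: b_0 = 1, b_1 = 2g = 6, b_2 = 1.
Total = 1 + 6 + 1 = 8

8


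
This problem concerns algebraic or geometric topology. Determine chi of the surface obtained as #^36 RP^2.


For a non-orientable closed surface with k crosscaps: chi = 2 - k.
Here k = 36.
chi = 2 - 36 = -34

-34


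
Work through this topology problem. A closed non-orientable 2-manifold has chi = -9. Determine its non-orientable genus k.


chi = 2 - k for closed non-orientable surfaces with k crosscaps.
-9 = 2 - k
k = 2 - (-9) = 11

11


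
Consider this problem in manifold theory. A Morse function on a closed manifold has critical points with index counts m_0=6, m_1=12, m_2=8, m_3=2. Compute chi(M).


Morse theory: chi(M) = sum_k (-1)^k m_k where m_k = #(index-k critical points).
= (6) + (-12) + (8) + (-2) = 0

0


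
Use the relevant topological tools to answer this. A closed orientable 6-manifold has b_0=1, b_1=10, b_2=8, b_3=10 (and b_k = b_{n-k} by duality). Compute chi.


By Poincare duality b_k = b_{6-k}, so full Betti numbers: b_0=1, b_1=10, b_2=8, b_3=10, b_4=8, b_5=10, b_6=1.
chi = sum (-1)^k b_k = -12

-12


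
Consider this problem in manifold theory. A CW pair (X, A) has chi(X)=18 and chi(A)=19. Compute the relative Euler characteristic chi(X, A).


Relative Euler characteristic: chi(X, A) = chi(X) - chi(A).
= 18 - (19) = -1

-1


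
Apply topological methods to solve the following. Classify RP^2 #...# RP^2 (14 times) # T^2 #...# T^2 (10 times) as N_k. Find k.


Since a >= 1, the sum is non-orientable; each T^2 can be replaced by RP^2 # RP^2 (since T^2#RP^2 = 3RP^2).
Total crosscaps k = 14 + 2*10 = 34.
Check via chi: chi = 14*1 + 10*0 - (14+10-1)*2 = -32 = 2 - k = -32. Consistent.

34


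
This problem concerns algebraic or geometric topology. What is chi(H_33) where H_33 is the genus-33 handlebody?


A genus-g handlebody deformation retracts to a wedge of g circles.
chi(vee_g S^1) = 1 - g.
chi(H_33) = 1 - 33 = -32

-32


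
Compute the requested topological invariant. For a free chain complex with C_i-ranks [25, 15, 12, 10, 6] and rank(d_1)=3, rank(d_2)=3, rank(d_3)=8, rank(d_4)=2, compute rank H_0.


rank H_k = rank(ker d_k) - rank(im d_{k+1}).
rank(ker d_0) = rank(C_0) - rank(d_0) = 25 - 0 = 25.
rank(im d_{0+1}) = 3.
rank H_0 = 25 - 3 = 22

22


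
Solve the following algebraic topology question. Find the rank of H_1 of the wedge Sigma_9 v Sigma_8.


For a wedge: H_1(A v B) = H_1(A) + H_1(B).
b_1(Sigma_9) = 18, b_1(Sigma_8) = 16.
b_1 = 18 + 16 = 34

34


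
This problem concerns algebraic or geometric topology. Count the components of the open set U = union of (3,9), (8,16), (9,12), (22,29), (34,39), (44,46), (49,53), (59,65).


Sort and merge overlapping open intervals.
Merged: (3,16), (22,29), (34,39), (44,46), (49,53), (59,65).
Number of components = 6

6


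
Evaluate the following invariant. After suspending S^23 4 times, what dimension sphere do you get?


Each suspension raises dimension by 1: Sigma S^n = S^{n+1}.
Sigma^4 S^23 = S^{23+4} = S^27

27


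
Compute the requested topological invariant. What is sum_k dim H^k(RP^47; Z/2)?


H^k(RP^47; Z/2) = Z/2 for each 0 <= k <= 47.
Total dimension = 47 + 1 = 48

48


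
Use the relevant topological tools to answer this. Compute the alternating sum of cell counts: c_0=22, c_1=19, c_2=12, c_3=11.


chi = sum_k (-1)^k c_k.
= (-1)^0*22 + (-1)^1*19 + (-1)^2*12 + (-1)^3*11
= (22) + (-19) + (12) + (-11)
= 4

4


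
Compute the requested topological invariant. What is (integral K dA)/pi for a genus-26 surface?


Gauss-Bonnet: integral K dA = 2*pi*chi(M).
chi(Sigma_26) = 2 - 2*26 = -50.
(integral K dA)/pi = 2*chi = 2*(-50) = -100

-100


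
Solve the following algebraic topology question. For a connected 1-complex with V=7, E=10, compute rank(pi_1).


For a connected graph: rank(pi_1) = b_1 = E - V + 1 = 1 - chi.
chi = V - E = 7 - 10 = -3.
rank = 1 - (-3) = 10 - 7 + 1 = 4

4


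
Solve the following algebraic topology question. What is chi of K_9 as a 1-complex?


K_9: V = 9, E = C(9,2) = 36.
chi = V - E = 9 - 36 = -27

-27


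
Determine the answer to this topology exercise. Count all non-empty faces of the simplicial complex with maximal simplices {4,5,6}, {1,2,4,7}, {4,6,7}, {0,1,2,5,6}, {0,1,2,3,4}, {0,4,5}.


Each maximal simplex on m vertices has 2^m - 1 nonempty faces.
Take the union (dedupe shared faces).
Total distinct faces = 69

69


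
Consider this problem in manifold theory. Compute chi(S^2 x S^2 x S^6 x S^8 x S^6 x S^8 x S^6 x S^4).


chi is multiplicative: chi(X x Y) = chi(X) chi(Y).
Each even-dim sphere has chi = 2. There are 8 factors.
chi = 2^8 = 256

256


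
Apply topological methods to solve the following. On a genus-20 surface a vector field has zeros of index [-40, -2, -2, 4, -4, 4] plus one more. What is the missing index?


Poincare-Hopf: sum of indices = chi(M).
chi(Sigma_20) = 2 - 2*20 = -38.
Sum of known indices = -40.
x = chi - (sum known) = -38 - (-40) = 2

2


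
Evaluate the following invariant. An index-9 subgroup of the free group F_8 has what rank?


Nielsen-Schreier: an index-n subgroup of F_r is free of rank 1 + n(r-1).
Equivalently: chi(cover) = n*chi(base); chi(vee_r S^1) = 1 - 8 = -7.
chi(E) = 9*(-7) = -63; rank = 1 - chi(E) = 1 - (-63) = 64.
rank = 1 + 9*(8-1) = 1 + 63 = 64

64


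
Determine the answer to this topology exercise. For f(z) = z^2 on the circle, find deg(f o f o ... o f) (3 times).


deg(f) = 2. Degree is multiplicative: deg(f^3) = (deg f)^3.
deg(f^3) = (2)^3 = 8

8


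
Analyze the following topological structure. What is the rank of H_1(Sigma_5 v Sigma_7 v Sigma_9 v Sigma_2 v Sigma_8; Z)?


For a wedge X v Y: reduced H_k(X v Y) = H_k(X) + H_k(Y).
Each Sigma_g contributes b_1 = 2g.
b_1 = 10 + 14 + 18 + 4 + 16 = 62

62


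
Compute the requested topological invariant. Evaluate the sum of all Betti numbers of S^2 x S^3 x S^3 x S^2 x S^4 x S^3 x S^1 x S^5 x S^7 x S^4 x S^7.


Total Betti number is multiplicative under products.
Each S^d (d>=1) has total Betti number 2.
There are 11 sphere factors.
Total = 2^11 = 2048

2048


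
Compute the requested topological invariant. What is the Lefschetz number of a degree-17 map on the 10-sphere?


On S^10: L(f) = tr(f_0*) + (-1)^10 tr(f_10*) = 1 + (-1)^10 * deg(f).
L(f) = 1 + (-1)^10 * 17 = 1 + 17 = 18

18


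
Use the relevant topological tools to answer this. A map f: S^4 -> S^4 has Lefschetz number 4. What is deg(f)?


L(f) = 1 + (-1)^4 deg(f) on S^4.
4 = 1 + (-1)^4 * deg(f)
(-1)^4 * deg(f) = 3
deg(f) = 3

3


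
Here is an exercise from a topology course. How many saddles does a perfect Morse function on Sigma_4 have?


A perfect Morse function has m_k = b_k.
For Sigma_4: b_0=1, b_1=2g=8, b_2=1.
Saddles m_1 = 2g = 8

8


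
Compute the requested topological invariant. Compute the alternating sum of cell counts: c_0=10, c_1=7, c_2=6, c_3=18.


chi = sum_k (-1)^k c_k.
= (-1)^0*10 + (-1)^1*7 + (-1)^2*6 + (-1)^3*18
= (10) + (-7) + (6) + (-18)
= -9

-9


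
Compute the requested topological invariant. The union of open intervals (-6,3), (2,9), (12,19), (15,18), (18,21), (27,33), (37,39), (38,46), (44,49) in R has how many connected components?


Sort and merge overlapping open intervals.
Merged: (-6,9), (12,21), (27,33), (37,49).
Number of components = 4

4


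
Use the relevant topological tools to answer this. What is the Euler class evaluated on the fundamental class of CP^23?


For any closed oriented manifold, <e(TM),[M]> = chi(M).
chi(CP^23) = 23+1 = 24

24


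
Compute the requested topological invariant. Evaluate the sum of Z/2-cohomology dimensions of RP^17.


H^k(RP^17; Z/2) = Z/2 for each 0 <= k <= 17.
Total dimension = 17 + 1 = 18

18


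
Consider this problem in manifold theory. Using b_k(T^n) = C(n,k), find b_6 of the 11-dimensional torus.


By the Kunneth formula, b_k(T^n) = C(n,k).
b_6(T^11) = C(11,6).
C(11,6) = 11!/(6!*5!) = 462

462


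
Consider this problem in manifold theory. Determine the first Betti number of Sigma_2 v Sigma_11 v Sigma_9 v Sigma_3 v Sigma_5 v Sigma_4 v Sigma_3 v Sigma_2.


For a wedge X v Y: reduced H_k(X v Y) = H_k(X) + H_k(Y).
Each Sigma_g contributes b_1 = 2g.
b_1 = 4 + 22 + 18 + 6 + 10 + 8 + 6 + 4 = 78

78


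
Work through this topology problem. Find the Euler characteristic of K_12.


K_12: V = 12, E = C(12,2) = 66.
chi = V - E = 12 - 66 = -54

-54


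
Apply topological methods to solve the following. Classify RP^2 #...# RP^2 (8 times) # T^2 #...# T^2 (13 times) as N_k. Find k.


Since a >= 1, the sum is non-orientable; each T^2 can be replaced by RP^2 # RP^2 (since T^2#RP^2 = 3RP^2).
Total crosscaps k = 8 + 2*13 = 34.
Check via chi: chi = 8*1 + 13*0 - (8+13-1)*2 = -32 = 2 - k = -32. Consistent.

34


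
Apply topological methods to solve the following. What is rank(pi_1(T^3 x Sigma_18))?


pi_1(A x B) = pi_1(A) x pi_1(B); rank of abelianization = b_1.
b_1(T^3) = 3, b_1(Sigma_18) = 2*18 = 36.
b_1(product) = 3 + 36 = 39

39


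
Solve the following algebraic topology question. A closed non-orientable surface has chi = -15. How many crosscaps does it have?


chi = 2 - k for closed non-orientable surfaces with k crosscaps.
-15 = 2 - k
k = 2 - (-15) = 17

17


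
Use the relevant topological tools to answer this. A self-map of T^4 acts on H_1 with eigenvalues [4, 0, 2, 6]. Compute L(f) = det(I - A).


For a torus self-map: L(f) = det(I - A) where A acts on H_1.
L(f) = (1-4) * (1-0) * (1-2) * (1-6) = -3 * 1 * -1 * -5 = -15

-15


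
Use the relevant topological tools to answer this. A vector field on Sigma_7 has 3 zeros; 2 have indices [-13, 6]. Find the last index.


Poincare-Hopf: sum of indices = chi(M).
chi(Sigma_7) = 2 - 2*7 = -12.
Sum of known indices = -7.
x = chi - (sum known) = -12 - (-7) = -5

-5


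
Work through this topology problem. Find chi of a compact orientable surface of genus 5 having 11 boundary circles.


For a compact orientable surface with genus g and b boundary components: chi = 2 - 2g - b.
chi = 2 - 2*5 - 11 = 2 - 10 - 11 = -19

-19


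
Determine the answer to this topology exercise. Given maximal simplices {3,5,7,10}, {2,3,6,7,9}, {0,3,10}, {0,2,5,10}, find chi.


Enumerate all faces; f-vector: f_0=8, f_1=21, f_2=19, f_3=7, f_4=1.
chi = sum (-1)^k f_k = 0

0


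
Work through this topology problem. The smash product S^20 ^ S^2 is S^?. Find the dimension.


S^m ^ S^n = S^{m+n}.
k = 20 + 2 = 22

22


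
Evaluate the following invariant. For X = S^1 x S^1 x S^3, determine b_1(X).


Each S^d has Poincare polynomial 1 + t^d.
The product S^1 x S^1 x S^3 has Poincare polynomial prod(1+t^d_i).
Expanding: b_0=1, b_1=2, b_2=1, b_3=1, b_4=2, b_5=1.
b_1 = 2

2


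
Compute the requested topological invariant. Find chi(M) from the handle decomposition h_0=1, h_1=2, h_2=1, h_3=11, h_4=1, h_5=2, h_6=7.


Handles of index k contribute (-1)^k to chi (same as CW cells).
chi = (1) + (-2) + (1) + (-11) + (1) + (-2) + (7) = -5

-5


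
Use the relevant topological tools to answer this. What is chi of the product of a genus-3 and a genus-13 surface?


chi(Sigma_3) = 2 - 2*3 = -4
chi(Sigma_13) = 2 - 2*13 = -24
chi(product) = (-4) * (-24) = 96

96


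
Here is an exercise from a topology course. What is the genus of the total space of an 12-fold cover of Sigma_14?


For an n-sheeted cover: chi(E) = n * chi(B).
chi(Sigma_14) = 2 - 2*14 = -26.
chi(E) = 12 * (-26) = -312.
genus(E) = (2 - chi(E))/2 = (2 - (-312))/2 = 314/2 = 157

157


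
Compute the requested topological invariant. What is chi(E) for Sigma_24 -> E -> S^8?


chi(S^8) = 2 (n even), chi(Sigma_24) = 2 - 2*24 = -46.
chi(E) = 2 * (-46) = -92

-92


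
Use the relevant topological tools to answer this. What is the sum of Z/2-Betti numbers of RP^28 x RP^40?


dim H^*(RP^n; Z/2) = n+1 (one Z/2 in each degree 0..n).
Total Betti number is multiplicative.
Total = (28+1) * (40+1) = 29 * 41 = 1189

1189


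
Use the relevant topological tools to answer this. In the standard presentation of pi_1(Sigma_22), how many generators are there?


Standard presentation: pi_1(Sigma_g) = <a_1,b_1,...,a_g,b_g | [a_1,b_1]...[a_g,b_g] = 1>.
Number of generators = 2g = 2*22 = 44

44


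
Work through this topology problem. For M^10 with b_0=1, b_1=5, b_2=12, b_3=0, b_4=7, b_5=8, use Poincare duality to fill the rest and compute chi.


By Poincare duality b_k = b_{10-k}, so full Betti numbers: b_0=1, b_1=5, b_2=12, b_3=0, b_4=7, b_5=8, b_6=7, b_7=0, b_8=12, b_9=5, b_10=1.
chi = sum (-1)^k b_k = 22

22


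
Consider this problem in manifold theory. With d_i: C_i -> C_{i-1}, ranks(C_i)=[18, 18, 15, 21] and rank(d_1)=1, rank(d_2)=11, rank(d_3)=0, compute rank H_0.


rank H_k = rank(ker d_k) - rank(im d_{k+1}).
rank(ker d_0) = rank(C_0) - rank(d_0) = 18 - 0 = 18.
rank(im d_{0+1}) = 1.
rank H_0 = 18 - 1 = 17

17


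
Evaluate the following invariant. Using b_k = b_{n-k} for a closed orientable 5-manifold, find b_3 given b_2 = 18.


Poincare duality for closed orientable n-manifolds: b_k = b_{n-k}.
Here n = 5, so b_3 = b_2 = 18

18


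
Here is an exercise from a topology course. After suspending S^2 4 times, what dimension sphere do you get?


Each suspension raises dimension by 1: Sigma S^n = S^{n+1}.
Sigma^4 S^2 = S^{2+4} = S^6

6


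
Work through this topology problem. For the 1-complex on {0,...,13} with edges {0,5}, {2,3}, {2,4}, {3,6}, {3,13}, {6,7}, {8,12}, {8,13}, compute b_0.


Run DFS/union-find over 14 vertices.
V = 14, E = 8.
Number of components = 6

6


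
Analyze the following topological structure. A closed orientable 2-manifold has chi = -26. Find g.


chi = 2 - 2g for closed orientable surfaces.
-26 = 2 - 2g
2g = 2 - (-26) = 28
g = 14

14


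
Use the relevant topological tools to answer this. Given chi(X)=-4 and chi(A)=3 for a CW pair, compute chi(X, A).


Relative Euler characteristic: chi(X, A) = chi(X) - chi(A).
= -4 - (3) = -7

-7


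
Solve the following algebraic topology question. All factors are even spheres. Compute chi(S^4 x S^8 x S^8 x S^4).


chi is multiplicative: chi(X x Y) = chi(X) chi(Y).
Each even-dim sphere has chi = 2. There are 4 factors.
chi = 2^4 = 16

16


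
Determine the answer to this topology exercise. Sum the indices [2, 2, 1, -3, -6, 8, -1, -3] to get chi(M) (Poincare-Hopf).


Poincare-Hopf: chi(M) = sum of indices of zeros.
chi = (2) + (2) + (1) + (-3) + (-6) + (8) + (-1) + (-3) = 0

0


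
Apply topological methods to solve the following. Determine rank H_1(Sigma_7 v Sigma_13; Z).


For a wedge: H_1(A v B) = H_1(A) + H_1(B).
b_1(Sigma_7) = 14, b_1(Sigma_13) = 26.
b_1 = 14 + 26 = 40

40


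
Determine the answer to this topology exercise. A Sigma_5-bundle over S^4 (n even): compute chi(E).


chi(S^4) = 2 (n even), chi(Sigma_5) = 2 - 2*5 = -8.
chi(E) = 2 * (-8) = -16

-16


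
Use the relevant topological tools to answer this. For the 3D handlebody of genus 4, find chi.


A genus-g handlebody deformation retracts to a wedge of g circles.
chi(vee_g S^1) = 1 - g.
chi(H_4) = 1 - 4 = -3

-3


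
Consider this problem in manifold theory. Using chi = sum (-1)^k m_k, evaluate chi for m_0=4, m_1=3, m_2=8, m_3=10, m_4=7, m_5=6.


Morse theory: chi(M) = sum_k (-1)^k m_k where m_k = #(index-k critical points).
= (4) + (-3) + (8) + (-10) + (7) + (-6) = 0

0


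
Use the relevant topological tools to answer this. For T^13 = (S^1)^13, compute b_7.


By the Kunneth formula, b_k(T^n) = C(n,k).
b_7(T^13) = C(13,7).
C(13,7) = 13!/(7!*6!) = 1716

1716


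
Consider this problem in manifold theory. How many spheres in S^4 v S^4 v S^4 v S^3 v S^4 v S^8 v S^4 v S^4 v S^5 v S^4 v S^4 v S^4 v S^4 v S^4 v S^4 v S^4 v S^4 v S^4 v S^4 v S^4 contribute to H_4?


For a wedge of spheres, H_k (k>0) is free on one generator per sphere of dimension k.
Spheres of dimension 4: count = 17.
b_4 = 17

17


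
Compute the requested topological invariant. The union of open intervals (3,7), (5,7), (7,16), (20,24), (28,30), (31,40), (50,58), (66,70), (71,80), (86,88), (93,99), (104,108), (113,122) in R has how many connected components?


Sort and merge overlapping open intervals.
Merged: (3,7), (7,16), (20,24), (28,30), (31,40), (50,58), (66,70), (71,80), (86,88), (93,99), (104,108), (113,122).
Number of components = 12

12


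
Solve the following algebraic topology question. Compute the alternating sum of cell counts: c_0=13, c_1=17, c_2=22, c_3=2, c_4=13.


chi = sum_k (-1)^k c_k.
= (-1)^0*13 + (-1)^1*17 + (-1)^2*22 + (-1)^3*2 + (-1)^4*13
= (13) + (-17) + (22) + (-2) + (13)
= 29

29


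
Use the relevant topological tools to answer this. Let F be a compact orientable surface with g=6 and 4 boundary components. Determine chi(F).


For a compact orientable surface with genus g and b boundary components: chi = 2 - 2g - b.
chi = 2 - 2*6 - 4 = 2 - 12 - 4 = -14

-14


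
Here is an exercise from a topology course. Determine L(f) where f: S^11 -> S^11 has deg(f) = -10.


On S^11: L(f) = tr(f_0*) + (-1)^11 tr(f_11*) = 1 + (-1)^11 * deg(f).
L(f) = 1 + (-1)^11 * -10 = 1 + 10 = 11

11


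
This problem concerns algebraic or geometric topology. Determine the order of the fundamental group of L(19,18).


pi_1(L(p,q)) = Z/pZ for any q coprime to p.
|pi_1(L(19,18))| = 19

19


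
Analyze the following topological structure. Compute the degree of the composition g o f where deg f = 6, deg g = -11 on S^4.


Degree is multiplicative under composition: deg(g o f) = deg(g) * deg(f).
= -11 * 6 = -66

-66


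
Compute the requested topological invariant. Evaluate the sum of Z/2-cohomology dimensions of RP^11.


H^k(RP^11; Z/2) = Z/2 for each 0 <= k <= 11.
Total dimension = 11 + 1 = 12

12


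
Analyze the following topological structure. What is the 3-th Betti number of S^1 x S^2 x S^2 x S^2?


Each S^d has Poincare polynomial 1 + t^d.
The product S^1 x S^2 x S^2 x S^2 has Poincare polynomial prod(1+t^d_i).
Expanding: b_0=1, b_1=1, b_2=3, b_3=3, b_4=3, b_5=3, b_6=1, b_7=1.
b_3 = 3

3


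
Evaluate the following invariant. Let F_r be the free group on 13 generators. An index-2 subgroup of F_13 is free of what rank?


Nielsen-Schreier: an index-n subgroup of F_r is free of rank 1 + n(r-1).
Equivalently: chi(cover) = n*chi(base); chi(vee_r S^1) = 1 - 13 = -12.
chi(E) = 2*(-12) = -24; rank = 1 - chi(E) = 1 - (-24) = 25.
rank = 1 + 2*(13-1) = 1 + 24 = 25

25


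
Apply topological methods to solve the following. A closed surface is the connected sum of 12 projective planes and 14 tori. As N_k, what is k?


Since a >= 1, the sum is non-orientable; each T^2 can be replaced by RP^2 # RP^2 (since T^2#RP^2 = 3RP^2).
Total crosscaps k = 12 + 2*14 = 40.
Check via chi: chi = 12*1 + 14*0 - (12+14-1)*2 = -38 = 2 - k = -38. Consistent.

40


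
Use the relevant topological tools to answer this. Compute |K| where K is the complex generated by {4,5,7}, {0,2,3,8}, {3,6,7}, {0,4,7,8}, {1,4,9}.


Each maximal simplex on m vertices has 2^m - 1 nonempty faces.
Take the union (dedupe shared faces).
Total distinct faces = 42

42


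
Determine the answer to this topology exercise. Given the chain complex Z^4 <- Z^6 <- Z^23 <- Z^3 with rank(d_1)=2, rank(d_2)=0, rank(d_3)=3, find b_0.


rank H_k = rank(ker d_k) - rank(im d_{k+1}).
rank(ker d_0) = rank(C_0) - rank(d_0) = 4 - 0 = 4.
rank(im d_{0+1}) = 2.
rank H_0 = 4 - 2 = 2

2


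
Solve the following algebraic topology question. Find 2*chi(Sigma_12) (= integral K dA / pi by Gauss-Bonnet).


Gauss-Bonnet: integral K dA = 2*pi*chi(M).
chi(Sigma_12) = 2 - 2*12 = -22.
(integral K dA)/pi = 2*chi = 2*(-22) = -44

-44


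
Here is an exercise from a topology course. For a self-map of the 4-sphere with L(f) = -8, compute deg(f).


L(f) = 1 + (-1)^4 deg(f) on S^4.
-8 = 1 + (-1)^4 * deg(f)
(-1)^4 * deg(f) = -9
deg(f) = -9

-9


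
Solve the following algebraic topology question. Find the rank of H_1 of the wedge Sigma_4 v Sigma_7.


For a wedge: H_1(A v B) = H_1(A) + H_1(B).
b_1(Sigma_4) = 8, b_1(Sigma_7) = 14.
b_1 = 8 + 14 = 22

22


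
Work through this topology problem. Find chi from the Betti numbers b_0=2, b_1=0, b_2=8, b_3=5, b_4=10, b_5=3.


chi = sum_k (-1)^k b_k.
= (2) + (0) + (8) + (-5) + (10) + (-3)
= 12

12


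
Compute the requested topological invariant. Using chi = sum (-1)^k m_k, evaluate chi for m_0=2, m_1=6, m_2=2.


Morse theory: chi(M) = sum_k (-1)^k m_k where m_k = #(index-k critical points).
= (2) + (-6) + (2) = -2

-2


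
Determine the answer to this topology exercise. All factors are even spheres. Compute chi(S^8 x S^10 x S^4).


chi is multiplicative: chi(X x Y) = chi(X) chi(Y).
Each even-dim sphere has chi = 2. There are 3 factors.
chi = 2^3 = 8

8


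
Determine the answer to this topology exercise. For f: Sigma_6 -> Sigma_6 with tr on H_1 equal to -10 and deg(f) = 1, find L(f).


L(f) = tr(f_0*) - tr(f_1*) + tr(f_2*).
= 1 - (-10) + (1)
= 12

12


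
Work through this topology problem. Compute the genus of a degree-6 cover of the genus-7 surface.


For an n-sheeted cover: chi(E) = n * chi(B).
chi(Sigma_7) = 2 - 2*7 = -12.
chi(E) = 6 * (-12) = -72.
genus(E) = (2 - chi(E))/2 = (2 - (-72))/2 = 74/2 = 37

37


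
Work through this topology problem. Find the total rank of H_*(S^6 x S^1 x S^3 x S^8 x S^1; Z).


Total Betti number is multiplicative under products.
Each S^d (d>=1) has total Betti number 2.
There are 5 sphere factors.
Total = 2^5 = 32

32


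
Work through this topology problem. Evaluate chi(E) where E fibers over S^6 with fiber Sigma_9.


chi(S^6) = 2 (n even), chi(Sigma_9) = 2 - 2*9 = -16.
chi(E) = 2 * (-16) = -32

-32


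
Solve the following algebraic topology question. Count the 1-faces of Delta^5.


Delta^5 has 5+1 vertices. A 1-face is a choice of 1+1 vertices.
f_1 = C(5+1, 1+1) = C(6,2) = 15

15


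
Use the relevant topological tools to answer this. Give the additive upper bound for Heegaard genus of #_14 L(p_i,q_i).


Heegaard genus satisfies g(A#B) <= g(A) + g(B).
Each lens space has g = 1.
Upper bound: 14 * 1 = 14

14


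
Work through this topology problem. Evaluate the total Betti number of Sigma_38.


For Sigma_38: b_0 = 1, b_1 = 2g = 76, b_2 = 1.
Total = 1 + 76 + 1 = 78

78


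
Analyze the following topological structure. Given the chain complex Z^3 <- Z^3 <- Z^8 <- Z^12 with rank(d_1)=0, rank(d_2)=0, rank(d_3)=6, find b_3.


rank H_k = rank(ker d_k) - rank(im d_{k+1}).
rank(ker d_3) = rank(C_3) - rank(d_3) = 12 - 6 = 6.
rank(im d_{3+1}) = 0.
rank H_3 = 6 - 0 = 6

6


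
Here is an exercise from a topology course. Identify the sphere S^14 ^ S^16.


S^m ^ S^n = S^{m+n}.
k = 14 + 16 = 30

30


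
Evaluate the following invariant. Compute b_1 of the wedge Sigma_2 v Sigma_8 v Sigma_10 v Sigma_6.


For a wedge X v Y: reduced H_k(X v Y) = H_k(X) + H_k(Y).
Each Sigma_g contributes b_1 = 2g.
b_1 = 4 + 16 + 20 + 12 = 52

52


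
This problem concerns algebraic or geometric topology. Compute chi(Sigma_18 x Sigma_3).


chi(Sigma_18) = 2 - 2*18 = -34
chi(Sigma_3) = 2 - 2*3 = -4
chi(product) = (-34) * (-4) = 136

136


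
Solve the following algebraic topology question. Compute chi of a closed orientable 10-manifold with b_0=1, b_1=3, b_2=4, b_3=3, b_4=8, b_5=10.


By Poincare duality b_k = b_{10-k}, so full Betti numbers: b_0=1, b_1=3, b_2=4, b_3=3, b_4=8, b_5=10, b_6=8, b_7=3, b_8=4, b_9=3, b_10=1.
chi = sum (-1)^k b_k = 4

4


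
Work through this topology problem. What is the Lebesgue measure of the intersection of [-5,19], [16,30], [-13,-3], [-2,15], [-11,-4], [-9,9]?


Intersection = [max(a_i), min(b_i)] = [16, -4].
Since 16 > -4, the intersection is empty.
Length = 0

0


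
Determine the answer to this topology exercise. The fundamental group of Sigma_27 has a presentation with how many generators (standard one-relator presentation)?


Standard presentation: pi_1(Sigma_g) = <a_1,b_1,...,a_g,b_g | [a_1,b_1]...[a_g,b_g] = 1>.
Number of generators = 2g = 2*27 = 54

54


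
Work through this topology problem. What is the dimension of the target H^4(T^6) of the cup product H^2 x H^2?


Cup product: H^p x H^q -> H^{p+q}; here p+q = 2+2 = 4.
rank H^k(T^n) = C(n,k).
C(6,4) = 15

15


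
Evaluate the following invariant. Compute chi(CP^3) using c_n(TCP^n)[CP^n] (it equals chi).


For any closed oriented manifold, <e(TM),[M]> = chi(M).
chi(CP^3) = 3+1 = 4

4


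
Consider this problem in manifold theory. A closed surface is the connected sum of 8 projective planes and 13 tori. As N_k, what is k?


Since a >= 1, the sum is non-orientable; each T^2 can be replaced by RP^2 # RP^2 (since T^2#RP^2 = 3RP^2).
Total crosscaps k = 8 + 2*13 = 34.
Check via chi: chi = 8*1 + 13*0 - (8+13-1)*2 = -32 = 2 - k = -32. Consistent.

34


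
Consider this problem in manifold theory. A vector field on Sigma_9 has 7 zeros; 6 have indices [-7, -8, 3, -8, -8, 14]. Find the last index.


Poincare-Hopf: sum of indices = chi(M).
chi(Sigma_9) = 2 - 2*9 = -16.
Sum of known indices = -14.
x = chi - (sum known) = -16 - (-14) = -2

-2


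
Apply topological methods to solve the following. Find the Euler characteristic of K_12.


K_12: V = 12, E = C(12,2) = 66.
chi = V - E = 12 - 66 = -54

-54


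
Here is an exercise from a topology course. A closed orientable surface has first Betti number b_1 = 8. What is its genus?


For a closed orientable surface: b_1 = 2g.
8 = 2g
g = 8 / 2 = 4

4


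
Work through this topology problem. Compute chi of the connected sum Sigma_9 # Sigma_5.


chi(Sigma_9) = 2 - 2*9 = -16
chi(Sigma_5) = 2 - 2*5 = -8
For surfaces: chi(A#B) = chi(A) + chi(B) - 2.
chi = -16 + -8 - 2 = -26

-26


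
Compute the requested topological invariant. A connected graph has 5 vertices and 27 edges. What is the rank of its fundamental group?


For a connected graph: rank(pi_1) = b_1 = E - V + 1 = 1 - chi.
chi = V - E = 5 - 27 = -22.
rank = 1 - (-22) = 27 - 5 + 1 = 23

23


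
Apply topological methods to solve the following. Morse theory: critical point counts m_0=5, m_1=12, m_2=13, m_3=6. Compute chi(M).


Morse theory: chi(M) = sum_k (-1)^k m_k where m_k = #(index-k critical points).
= (5) + (-12) + (13) + (-6) = 0

0


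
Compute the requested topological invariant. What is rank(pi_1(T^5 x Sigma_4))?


pi_1(A x B) = pi_1(A) x pi_1(B); rank of abelianization = b_1.
b_1(T^5) = 5, b_1(Sigma_4) = 2*4 = 8.
b_1(product) = 5 + 8 = 13

13


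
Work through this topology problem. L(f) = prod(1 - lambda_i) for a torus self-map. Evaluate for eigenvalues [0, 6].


For a torus self-map: L(f) = det(I - A) where A acts on H_1.
L(f) = (1-0) * (1-6) = 1 * -5 = -5

-5


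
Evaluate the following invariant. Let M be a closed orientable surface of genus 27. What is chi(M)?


For a closed orientable surface of genus g: chi = 2 - 2g.
Here g = 27.
chi = 2 - 2*27 = 2 - 54 = -52

-52


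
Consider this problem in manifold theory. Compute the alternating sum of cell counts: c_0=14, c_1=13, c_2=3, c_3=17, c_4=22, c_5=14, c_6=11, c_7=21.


chi = sum_k (-1)^k c_k.
= (-1)^0*14 + (-1)^1*13 + (-1)^2*3 + (-1)^3*17 + (-1)^4*22 + (-1)^5*14 + (-1)^6*11 + (-1)^7*21
= (14) + (-13) + (3) + (-17) + (22) + (-14) + (11) + (-21)
= -15

-15


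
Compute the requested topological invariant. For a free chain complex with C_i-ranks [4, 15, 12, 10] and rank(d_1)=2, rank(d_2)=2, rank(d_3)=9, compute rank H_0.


rank H_k = rank(ker d_k) - rank(im d_{k+1}).
rank(ker d_0) = rank(C_0) - rank(d_0) = 4 - 0 = 4.
rank(im d_{0+1}) = 2.
rank H_0 = 4 - 2 = 2

2


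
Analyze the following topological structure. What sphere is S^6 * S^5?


Join of spheres: S^m * S^n = S^{m+n+1}.
dim = 6 + 5 + 1 = 12

12


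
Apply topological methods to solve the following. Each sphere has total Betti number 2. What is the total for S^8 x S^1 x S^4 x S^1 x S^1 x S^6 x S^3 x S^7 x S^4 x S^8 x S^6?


Total Betti number is multiplicative under products.
Each S^d (d>=1) has total Betti number 2.
There are 11 sphere factors.
Total = 2^11 = 2048

2048


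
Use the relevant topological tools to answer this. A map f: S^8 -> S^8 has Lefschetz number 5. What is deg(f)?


L(f) = 1 + (-1)^8 deg(f) on S^8.
5 = 1 + (-1)^8 * deg(f)
(-1)^8 * deg(f) = 4
deg(f) = 4

4


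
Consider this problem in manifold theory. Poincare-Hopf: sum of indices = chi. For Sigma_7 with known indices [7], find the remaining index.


Poincare-Hopf: sum of indices = chi(M).
chi(Sigma_7) = 2 - 2*7 = -12.
Sum of known indices = 7.
x = chi - (sum known) = -12 - (7) = -19

-19


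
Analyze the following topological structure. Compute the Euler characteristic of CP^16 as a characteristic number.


For any closed oriented manifold, <e(TM),[M]> = chi(M).
chi(CP^16) = 16+1 = 17

17


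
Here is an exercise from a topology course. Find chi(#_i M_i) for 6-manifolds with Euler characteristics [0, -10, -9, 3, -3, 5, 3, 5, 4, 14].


For n-manifolds: chi(A#B) = chi(A) + chi(B) - chi(S^6).
chi(S^6) = 1 + (-1)^6 = 2.
chi(#) = (sum chi_i) - (10-1)*chi(S^6) = 12 - 9*2 = -6

-6


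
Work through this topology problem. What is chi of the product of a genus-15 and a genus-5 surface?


chi(Sigma_15) = 2 - 2*15 = -28
chi(Sigma_5) = 2 - 2*5 = -8
chi(product) = (-28) * (-8) = 224

224


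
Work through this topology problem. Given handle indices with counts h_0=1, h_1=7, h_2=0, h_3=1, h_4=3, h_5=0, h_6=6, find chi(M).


Handles of index k contribute (-1)^k to chi (same as CW cells).
chi = (1) + (-7) + (0) + (-1) + (3) + (0) + (6) = 2

2


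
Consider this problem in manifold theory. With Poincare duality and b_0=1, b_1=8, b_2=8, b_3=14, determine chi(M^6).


By Poincare duality b_k = b_{6-k}, so full Betti numbers: b_0=1, b_1=8, b_2=8, b_3=14, b_4=8, b_5=8, b_6=1.
chi = sum (-1)^k b_k = -12

-12


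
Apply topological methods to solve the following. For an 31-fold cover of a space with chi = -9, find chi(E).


For a finite covering: chi(E) = (number of sheets) * chi(B).
chi(E) = 31 * (-9) = -279

-279


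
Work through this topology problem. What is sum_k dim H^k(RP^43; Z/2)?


H^k(RP^43; Z/2) = Z/2 for each 0 <= k <= 43.
Total dimension = 43 + 1 = 44

44


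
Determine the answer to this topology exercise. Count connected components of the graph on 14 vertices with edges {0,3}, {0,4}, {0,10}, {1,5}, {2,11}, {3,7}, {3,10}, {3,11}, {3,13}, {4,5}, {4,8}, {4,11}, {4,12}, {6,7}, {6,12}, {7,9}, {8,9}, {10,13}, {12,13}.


Run DFS/union-find over 14 vertices.
V = 14, E = 19.
Number of components = 1

1


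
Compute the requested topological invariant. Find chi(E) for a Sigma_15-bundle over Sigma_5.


For a fiber bundle F -> E -> B (with CW structure): chi(E) = chi(B) * chi(F).
chi(Sigma_5) = -8, chi(Sigma_15) = -28.
chi(E) = (-8) * (-28) = 224

224


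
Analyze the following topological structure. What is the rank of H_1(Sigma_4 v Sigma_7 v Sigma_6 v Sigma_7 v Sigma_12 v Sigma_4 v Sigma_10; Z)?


For a wedge X v Y: reduced H_k(X v Y) = H_k(X) + H_k(Y).
Each Sigma_g contributes b_1 = 2g.
b_1 = 8 + 14 + 12 + 14 + 24 + 8 + 20 = 100

100


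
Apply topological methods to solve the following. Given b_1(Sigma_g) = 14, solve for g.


For a closed orientable surface: b_1 = 2g.
14 = 2g
g = 14 / 2 = 7

7


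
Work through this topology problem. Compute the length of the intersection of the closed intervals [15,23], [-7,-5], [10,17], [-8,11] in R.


Intersection = [max(a_i), min(b_i)] = [15, -5].
Since 15 > -5, the intersection is empty.
Length = 0

0


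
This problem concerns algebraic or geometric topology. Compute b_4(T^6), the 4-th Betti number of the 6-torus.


By the Kunneth formula, b_k(T^n) = C(n,k).
b_4(T^6) = C(6,4).
C(6,4) = 6!/(4!*2!) = 15

15


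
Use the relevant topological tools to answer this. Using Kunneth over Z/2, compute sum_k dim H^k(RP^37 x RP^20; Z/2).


dim H^*(RP^n; Z/2) = n+1 (one Z/2 in each degree 0..n).
Total Betti number is multiplicative.
Total = (37+1) * (20+1) = 38 * 21 = 798

798


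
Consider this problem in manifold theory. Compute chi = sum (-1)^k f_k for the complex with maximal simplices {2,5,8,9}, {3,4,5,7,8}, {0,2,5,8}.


Enumerate all faces; f-vector: f_0=8, f_1=18, f_2=17, f_3=7, f_4=1.
chi = sum (-1)^k f_k = 1

1


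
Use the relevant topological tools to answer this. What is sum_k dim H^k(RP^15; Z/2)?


H^k(RP^15; Z/2) = Z/2 for each 0 <= k <= 15.
Total dimension = 15 + 1 = 16

16


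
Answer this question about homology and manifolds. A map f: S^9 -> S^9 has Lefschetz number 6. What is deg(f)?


L(f) = 1 + (-1)^9 deg(f) on S^9.
6 = 1 + (-1)^9 * deg(f)
(-1)^9 * deg(f) = 5
deg(f) = -5

-5


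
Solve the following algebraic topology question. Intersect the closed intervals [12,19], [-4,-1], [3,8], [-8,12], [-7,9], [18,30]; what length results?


Intersection = [max(a_i), min(b_i)] = [18, -1].
Since 18 > -1, the intersection is empty.
Length = 0

0


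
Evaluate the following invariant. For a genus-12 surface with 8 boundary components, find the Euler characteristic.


For a compact orientable surface with genus g and b boundary components: chi = 2 - 2g - b.
chi = 2 - 2*12 - 8 = 2 - 24 - 8 = -30

-30


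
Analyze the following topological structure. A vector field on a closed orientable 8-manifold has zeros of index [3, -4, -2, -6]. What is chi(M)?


Poincare-Hopf: chi(M) = sum of indices of zeros.
chi = (3) + (-4) + (-2) + (-6) = -9

-9


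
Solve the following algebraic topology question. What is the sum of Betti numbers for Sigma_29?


For Sigma_29: b_0 = 1, b_1 = 2g = 58, b_2 = 1.
Total = 1 + 58 + 1 = 60

60


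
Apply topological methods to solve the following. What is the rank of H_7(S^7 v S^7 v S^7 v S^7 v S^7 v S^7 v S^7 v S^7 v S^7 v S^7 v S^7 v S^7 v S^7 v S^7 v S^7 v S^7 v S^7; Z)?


For a wedge of spheres, H_k (k>0) is free on one generator per sphere of dimension k.
Spheres of dimension 7: count = 17.
b_7 = 17

17


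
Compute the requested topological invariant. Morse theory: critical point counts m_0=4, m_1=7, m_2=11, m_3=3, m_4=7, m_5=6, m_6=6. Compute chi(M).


Morse theory: chi(M) = sum_k (-1)^k m_k where m_k = #(index-k critical points).
= (4) + (-7) + (11) + (-3) + (7) + (-6) + (6) = 12

12


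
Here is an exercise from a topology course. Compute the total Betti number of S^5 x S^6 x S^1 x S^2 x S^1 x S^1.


Total Betti number is multiplicative under products.
Each S^d (d>=1) has total Betti number 2.
There are 6 sphere factors.
Total = 2^6 = 64

64


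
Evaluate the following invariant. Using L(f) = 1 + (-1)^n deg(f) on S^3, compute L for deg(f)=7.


On S^3: L(f) = tr(f_0*) + (-1)^3 tr(f_3*) = 1 + (-1)^3 * deg(f).
L(f) = 1 + (-1)^3 * 7 = 1 + -7 = -6

-6


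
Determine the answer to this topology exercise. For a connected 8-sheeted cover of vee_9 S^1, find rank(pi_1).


Nielsen-Schreier: an index-n subgroup of F_r is free of rank 1 + n(r-1).
Equivalently: chi(cover) = n*chi(base); chi(vee_r S^1) = 1 - 9 = -8.
chi(E) = 8*(-8) = -64; rank = 1 - chi(E) = 1 - (-64) = 65.
rank = 1 + 8*(9-1) = 1 + 64 = 65

65


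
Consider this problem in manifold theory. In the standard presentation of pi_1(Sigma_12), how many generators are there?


Standard presentation: pi_1(Sigma_g) = <a_1,b_1,...,a_g,b_g | [a_1,b_1]...[a_g,b_g] = 1>.
Number of generators = 2g = 2*12 = 24

24


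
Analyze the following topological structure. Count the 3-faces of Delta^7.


Delta^7 has 7+1 vertices. A 3-face is a choice of 3+1 vertices.
f_3 = C(7+1, 3+1) = C(8,4) = 70

70


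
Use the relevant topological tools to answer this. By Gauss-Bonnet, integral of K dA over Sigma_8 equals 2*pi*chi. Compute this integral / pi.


Gauss-Bonnet: integral K dA = 2*pi*chi(M).
chi(Sigma_8) = 2 - 2*8 = -14.
(integral K dA)/pi = 2*chi = 2*(-14) = -28

-28


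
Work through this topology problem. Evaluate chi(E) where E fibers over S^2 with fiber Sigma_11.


chi(S^2) = 2 (n even), chi(Sigma_11) = 2 - 2*11 = -20.
chi(E) = 2 * (-20) = -40

-40


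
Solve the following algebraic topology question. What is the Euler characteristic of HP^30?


HP^30 has one cell in each dimension 0, 4, ..., 4*30 (30+1 cells, all even-dim).
chi = 30 + 1 = 31

31


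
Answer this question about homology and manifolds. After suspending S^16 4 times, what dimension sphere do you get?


Each suspension raises dimension by 1: Sigma S^n = S^{n+1}.
Sigma^4 S^16 = S^{16+4} = S^20

20


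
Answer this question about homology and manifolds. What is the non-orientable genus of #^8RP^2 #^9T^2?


Since a >= 1, the sum is non-orientable; each T^2 can be replaced by RP^2 # RP^2 (since T^2#RP^2 = 3RP^2).
Total crosscaps k = 8 + 2*9 = 26.
Check via chi: chi = 8*1 + 9*0 - (8+9-1)*2 = -24 = 2 - k = -24. Consistent.

26


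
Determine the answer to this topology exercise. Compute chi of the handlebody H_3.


A genus-g handlebody deformation retracts to a wedge of g circles.
chi(vee_g S^1) = 1 - g.
chi(H_3) = 1 - 3 = -2

-2


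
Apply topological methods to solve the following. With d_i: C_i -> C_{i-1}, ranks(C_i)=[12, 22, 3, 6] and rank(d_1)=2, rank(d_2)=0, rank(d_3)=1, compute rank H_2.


rank H_k = rank(ker d_k) - rank(im d_{k+1}).
rank(ker d_2) = rank(C_2) - rank(d_2) = 3 - 0 = 3.
rank(im d_{2+1}) = 1.
rank H_2 = 3 - 1 = 2

2
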